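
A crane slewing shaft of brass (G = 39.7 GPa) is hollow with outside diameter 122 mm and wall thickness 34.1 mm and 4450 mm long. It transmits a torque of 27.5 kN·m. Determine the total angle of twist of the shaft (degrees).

8.44°

J = π(d_o⁴ − d_i⁴)/32 = π(0.122⁴ − 0.0538⁴)/32 = 2.093×10^-5 m⁴.
θ = T·L/(G·J) = 27500 × 4.45 / (39.7×10⁹ × 2.093×10^-5) = 0.1473 rad.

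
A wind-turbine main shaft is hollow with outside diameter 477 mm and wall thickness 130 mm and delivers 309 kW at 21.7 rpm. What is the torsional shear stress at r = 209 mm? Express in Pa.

ω = 2π·21.7/60 = 2.272 rad/s, so T = P/ω = 309×10³ / 2.272 = 136000 N·m.
J = π(d_o⁴ − d_i⁴)/32 = π(0.477⁴ − 0.217⁴)/32 = 4.865×10^-3 m⁴.
Shear stress varies linearly with radius: τ = T·r/J = 136000 × 0.209 / 4.865×10^-3 = 5.842×10^6 Pa.

5.84e6 Pa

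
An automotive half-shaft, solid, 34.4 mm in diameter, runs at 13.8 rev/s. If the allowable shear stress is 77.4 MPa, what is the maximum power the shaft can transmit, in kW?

J = πd⁴/32 = π(0.0344)⁴/32 = 1.375×10^-7 m⁴.
T_max = τ_allow·J/r = 7.74×10^7 × 1.375×10^-7 / 0.0172 = 618.7 N·m.
ω = 2π·13.8 = 86.71 rad/s, so P_max = T_max·ω = 5.364×10^4 W.

53.6 kW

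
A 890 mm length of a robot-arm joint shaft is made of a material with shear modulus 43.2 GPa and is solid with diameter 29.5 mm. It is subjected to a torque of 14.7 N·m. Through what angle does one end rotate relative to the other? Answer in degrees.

J = πd⁴/32 = π(0.0295)⁴/32 = 7.435×10^-8 m⁴.
θ = T·L/(G·J) = 14.70 × 0.890 / (43.2×10⁹ × 7.435×10^-8) = 4.073×10^-3 rad.

0.233°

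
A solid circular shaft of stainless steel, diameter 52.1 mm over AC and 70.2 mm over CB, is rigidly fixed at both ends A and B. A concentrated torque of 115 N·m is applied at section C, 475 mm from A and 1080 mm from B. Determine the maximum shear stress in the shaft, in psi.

Compatibility: T_A·a/J_AC = T_B·b/J_CB with T_A + T_B = T₀.
J_AC = 7.23×10^-7 m⁴, J_CB = 2.38×10^-6 m⁴, so T_A = T₀·(J_AC/a)/((J_AC/a)+(J_CB/b)) = 46.95 N·m, T_B = 68.05 N·m.
τ in each portion: τ_AC = 1.69×10^6 Pa, τ_CB = 1.00×10^6 Pa; maximum is in AC.
τ_max = T_AC·r/J = 46.95·0.0261/7.23×10^-7 = 1.691×10^6 Pa.

245 psi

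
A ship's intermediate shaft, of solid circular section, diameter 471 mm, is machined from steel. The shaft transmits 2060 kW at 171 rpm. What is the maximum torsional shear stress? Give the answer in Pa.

ω = 2π·171/60 = 17.91 rad/s, so T = P/ω = 2060×10³ / 17.91 = 115000 N·m.
J = πd⁴/32 = π(0.471)⁴/32 = 4.832×10^-3 m⁴.
τ_max = T·r/J = 115000 × 0.235 / 4.832×10^-3 = 5.607×10^6 Pa.

5.61e6 Pa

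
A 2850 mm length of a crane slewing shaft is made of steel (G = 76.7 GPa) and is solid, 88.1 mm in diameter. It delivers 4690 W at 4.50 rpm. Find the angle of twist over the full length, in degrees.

3.58°

ω = 2π·4.50/60 = 0.4712 rad/s, so T = P/ω = 4690 / 0.4712 = 9952 N·m.
J = πd⁴/32 = π(0.0881)⁴/32 = 5.914×10^-6 m⁴.
θ = T·L/(G·J) = 9952 × 2.85 / (76.7×10⁹ × 5.914×10^-6) = 0.06253 rad.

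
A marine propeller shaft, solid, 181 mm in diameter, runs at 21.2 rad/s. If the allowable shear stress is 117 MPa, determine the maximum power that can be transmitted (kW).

2890 kW

J = πd⁴/32 = π(0.181)⁴/32 = 1.054×10^-4 m⁴.
T_max = τ_allow·J/r = 1.17×10^8 × 1.054×10^-4 / 0.0905 = 136200 N·m.
ω = 21.2 rad/s, so P_max = T_max·ω = 2.888×10^6 W.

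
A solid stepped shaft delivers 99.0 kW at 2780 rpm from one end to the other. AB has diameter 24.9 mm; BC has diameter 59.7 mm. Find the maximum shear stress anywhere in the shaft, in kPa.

112000 kPa

ω = 2π·2780/60 = 291.1 rad/s, so T = P/ω = 99.0×10³ / 291.1 = 340.1 N·m.
Under the same torque, τ_max = 16T/(πd³) is largest where d is smallest — segment AB (d = 24.9 mm).
τ_max = 16·340.1/(π·(0.0249)³) = 1.122×10^8 Pa.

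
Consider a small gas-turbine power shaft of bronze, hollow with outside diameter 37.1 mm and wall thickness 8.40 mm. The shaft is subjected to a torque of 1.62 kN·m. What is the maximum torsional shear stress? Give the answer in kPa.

177000 kPa

J = π(d_o⁴ − d_i⁴)/32 = π(0.0371⁴ − 0.0203⁴)/32 = 1.693×10^-7 m⁴.
τ_max = T·r/J = 1620 × 0.0186 / 1.693×10^-7 = 1.775×10^8 Pa.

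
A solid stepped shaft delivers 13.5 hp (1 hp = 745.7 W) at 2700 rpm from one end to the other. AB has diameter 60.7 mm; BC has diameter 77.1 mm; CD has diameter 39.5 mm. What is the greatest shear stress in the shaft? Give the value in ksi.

0.427 ksi

ω = 2π·2700/60 = 282.7 rad/s, so T = P/ω = 13.5×745.7 / 282.7 = 35.60 N·m.
Under the same torque, τ_max = 16T/(πd³) is largest where d is smallest — segment CD (d = 39.5 mm).
τ_max = 16·35.60/(π·(0.0395)³) = 2.942×10^6 Pa.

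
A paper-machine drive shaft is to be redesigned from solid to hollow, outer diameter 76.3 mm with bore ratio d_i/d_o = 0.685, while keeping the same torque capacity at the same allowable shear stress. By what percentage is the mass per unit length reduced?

37.4 %

Equal τ_max and T ⇒ the solid shaft needs d_s³ = d_o³(1−k⁴), so d_s = 76.3·(1−0.685⁴)^(1/3) = 70.23 mm.
Area ratio A_h/A_s = d_o²(1−k²)/d_s² = (1−k²)/(1−k⁴)^(2/3) = 0.6265.
Mass saving = 1 − 0.6265 = 37.4 %.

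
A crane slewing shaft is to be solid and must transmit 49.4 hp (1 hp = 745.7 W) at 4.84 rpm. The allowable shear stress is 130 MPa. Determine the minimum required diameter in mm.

142 mm

ω = 2π·4.84/60 = 0.5068 rad/s, so T = P/ω = 49.4×745.7 / 0.5068 = 72680 N·m.
For a solid shaft τ_max = 16T/(πd³), so d = (16T/(π τ_allow))^(1/3) = (16·72680/(π·1.30×10^8))^(1/3) = 0.1417 m.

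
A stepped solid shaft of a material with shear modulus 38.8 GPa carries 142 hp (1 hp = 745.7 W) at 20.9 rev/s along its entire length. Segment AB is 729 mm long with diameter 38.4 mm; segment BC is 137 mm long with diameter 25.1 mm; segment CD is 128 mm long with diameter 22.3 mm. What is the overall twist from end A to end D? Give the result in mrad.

ω = 2π·20.9 = 131.3 rad/s, so T = P/ω = 142×745.7 / 131.3 = 806.4 N·m.
J_AB = π(0.0384)⁴/32 = 2.13×10^-7 m⁴; J_BC = π(0.0251)⁴/32 = 3.90×10^-8 m⁴; J_CD = π(0.0223)⁴/32 = 2.43×10^-8 m⁴.
θ = (T/G)·Σ L_i/J_i = (806.4/38.8×10⁹)·(0.729/2.13×10^-7 + 0.137/3.90×10^-8 + 0.128/2.43×10^-8) = 0.2536 rad.

254 mrad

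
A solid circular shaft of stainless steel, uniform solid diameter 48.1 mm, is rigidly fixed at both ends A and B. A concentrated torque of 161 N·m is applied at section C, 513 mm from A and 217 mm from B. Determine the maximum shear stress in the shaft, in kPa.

5180 kPa

With uniform GJ and both ends fixed, compatibility θ_AC = θ_CB gives T_A·a = T_B·b, together with T_A + T_B = T₀.
T_A = T₀·b/(a+b) = 161.0·217/730.0 = 47.86 N·m; T_B = 113.1 N·m.
τ in each portion: τ_AC = 2.19×10^6 Pa, τ_CB = 5.18×10^6 Pa; maximum is in CB.
τ_max = T_CB·r/J = 113.1·0.0241/5.26×10^-7 = 5.178×10^6 Pa.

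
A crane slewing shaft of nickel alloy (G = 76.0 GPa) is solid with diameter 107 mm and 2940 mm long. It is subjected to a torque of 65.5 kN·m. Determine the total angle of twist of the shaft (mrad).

197 mrad

J = πd⁴/32 = π(0.107)⁴/32 = 1.287×10^-5 m⁴.
θ = T·L/(G·J) = 65500 × 2.94 / (76.0×10⁹ × 1.287×10^-5) = 0.1969 rad.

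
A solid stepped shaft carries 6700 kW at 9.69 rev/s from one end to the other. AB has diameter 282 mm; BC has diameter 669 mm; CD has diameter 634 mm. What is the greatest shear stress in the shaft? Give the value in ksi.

ω = 2π·9.69 = 60.88 rad/s, so T = P/ω = 6700×10³ / 60.88 = 110000 N·m.
Under the same torque, τ_max = 16T/(πd³) is largest where d is smallest — segment AB (d = 282 mm).
τ_max = 16·110000/(π·(0.282)³) = 2.499×10^7 Pa.

3.62 ksi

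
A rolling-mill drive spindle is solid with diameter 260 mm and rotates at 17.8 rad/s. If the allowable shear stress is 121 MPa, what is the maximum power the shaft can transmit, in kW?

J = πd⁴/32 = π(0.260)⁴/32 = 4.486×10^-4 m⁴.
T_max = τ_allow·J/r = 1.21×10^8 × 4.486×10^-4 / 0.130 = 417600 N·m.
ω = 17.8 rad/s, so P_max = T_max·ω = 7.433×10^6 W.

7430 kW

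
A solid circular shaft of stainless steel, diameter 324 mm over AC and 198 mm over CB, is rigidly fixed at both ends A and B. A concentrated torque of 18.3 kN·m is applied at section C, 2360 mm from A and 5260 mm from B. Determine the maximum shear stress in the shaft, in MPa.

Compatibility: T_A·a/J_AC = T_B·b/J_CB with T_A + T_B = T₀.
J_AC = 1.08×10^-3 m⁴, J_CB = 1.51×10^-4 m⁴, so T_A = T₀·(J_AC/a)/((J_AC/a)+(J_CB/b)) = 17220 N·m, T_B = 1078 N·m.
τ in each portion: τ_AC = 2.58×10^6 Pa, τ_CB = 7.07×10^5 Pa; maximum is in AC.
τ_max = T_AC·r/J = 17220·0.162/1.08×10^-3 = 2.579×10^6 Pa.

2.58 MPa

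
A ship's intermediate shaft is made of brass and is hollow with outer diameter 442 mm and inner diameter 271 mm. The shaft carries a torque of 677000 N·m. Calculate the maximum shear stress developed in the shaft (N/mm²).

46.5 N/mm²

J = π(d_o⁴ − d_i⁴)/32 = π(0.442⁴ − 0.271⁴)/32 = 3.218×10^-3 m⁴.
τ_max = T·r/J = 677000 × 0.221 / 3.218×10^-3 = 4.650×10^7 Pa.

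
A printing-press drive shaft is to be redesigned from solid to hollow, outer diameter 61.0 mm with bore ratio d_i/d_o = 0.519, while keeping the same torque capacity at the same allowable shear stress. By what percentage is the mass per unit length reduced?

23.2 %

Equal τ_max and T ⇒ the solid shaft needs d_s³ = d_o³(1−k⁴), so d_s = 61.0·(1−0.519⁴)^(1/3) = 59.49 mm.
Area ratio A_h/A_s = d_o²(1−k²)/d_s² = (1−k²)/(1−k⁴)^(2/3) = 0.7683.
Mass saving = 1 − 0.7683 = 23.2 %.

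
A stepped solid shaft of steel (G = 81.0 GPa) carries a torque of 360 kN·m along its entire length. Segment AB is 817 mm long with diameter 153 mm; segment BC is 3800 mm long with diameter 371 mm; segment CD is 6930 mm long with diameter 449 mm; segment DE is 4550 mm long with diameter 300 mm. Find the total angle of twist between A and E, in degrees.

J_AB = π(0.153)⁴/32 = 5.38×10^-5 m⁴; J_BC = π(0.371)⁴/32 = 1.86×10^-3 m⁴; J_CD = π(0.449)⁴/32 = 3.99×10^-3 m⁴; J_DE = π(0.300)⁴/32 = 7.95×10^-4 m⁴.
θ = (T/G)·Σ L_i/J_i = (360000/81.0×10⁹)·(0.817/5.38×10^-5 + 3.80/1.86×10^-3 + 6.93/3.99×10^-3 + 4.55/7.95×10^-4) = 0.1097 rad.

6.29°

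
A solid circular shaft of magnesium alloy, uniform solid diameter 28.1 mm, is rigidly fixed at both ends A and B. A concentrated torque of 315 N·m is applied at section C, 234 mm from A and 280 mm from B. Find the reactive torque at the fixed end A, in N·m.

172 N·m

With uniform GJ and both ends fixed, compatibility θ_AC = θ_CB gives T_A·a = T_B·b, together with T_A + T_B = T₀.
T_A = T₀·b/(a+b) = 315.0·280/514.0 = 171.6 N·m; T_B = 143.4 N·m.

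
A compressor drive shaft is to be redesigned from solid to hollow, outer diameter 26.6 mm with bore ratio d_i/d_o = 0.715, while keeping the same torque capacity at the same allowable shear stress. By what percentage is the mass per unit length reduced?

Equal τ_max and T ⇒ the solid shaft needs d_s³ = d_o³(1−k⁴), so d_s = 26.6·(1−0.715⁴)^(1/3) = 24.05 mm.
Area ratio A_h/A_s = d_o²(1−k²)/d_s² = (1−k²)/(1−k⁴)^(2/3) = 0.5982.
Mass saving = 1 − 0.5982 = 40.2 %.

40.2 %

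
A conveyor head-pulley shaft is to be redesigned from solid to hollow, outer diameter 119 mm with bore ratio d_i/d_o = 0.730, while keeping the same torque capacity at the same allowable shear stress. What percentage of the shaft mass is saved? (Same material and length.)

Equal τ_max and T ⇒ the solid shaft needs d_s³ = d_o³(1−k⁴), so d_s = 119·(1−0.730⁴)^(1/3) = 106.5 mm.
Area ratio A_h/A_s = d_o²(1−k²)/d_s² = (1−k²)/(1−k⁴)^(2/3) = 0.5836.
Mass saving = 1 − 0.5836 = 41.6 %.

41.6 %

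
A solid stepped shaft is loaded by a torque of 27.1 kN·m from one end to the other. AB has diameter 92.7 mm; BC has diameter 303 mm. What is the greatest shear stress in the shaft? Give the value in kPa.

173000 kPa

Under the same torque, τ_max = 16T/(πd³) is largest where d is smallest — segment AB (d = 92.7 mm).
τ_max = 16·27100/(π·(0.0927)³) = 1.733×10^8 Pa.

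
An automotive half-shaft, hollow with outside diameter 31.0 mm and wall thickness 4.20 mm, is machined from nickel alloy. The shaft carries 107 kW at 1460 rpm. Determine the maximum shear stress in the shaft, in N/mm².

167 N/mm²

ω = 2π·1460/60 = 152.9 rad/s, so T = P/ω = 107×10³ / 152.9 = 699.8 N·m.
J = π(d_o⁴ − d_i⁴)/32 = π(0.0310⁴ − 0.0226⁴)/32 = 6.506×10^-8 m⁴.
τ_max = T·r/J = 699.8 × 0.0155 / 6.506×10^-8 = 1.667×10^8 Pa.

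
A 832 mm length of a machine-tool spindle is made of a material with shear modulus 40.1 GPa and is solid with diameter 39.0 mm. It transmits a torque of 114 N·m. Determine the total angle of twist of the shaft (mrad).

10.4 mrad

J = πd⁴/32 = π(0.0390)⁴/32 = 2.271×10^-7 m⁴.
θ = T·L/(G·J) = 114.0 × 0.832 / (40.1×10⁹ × 2.271×10^-7) = 0.01041 rad.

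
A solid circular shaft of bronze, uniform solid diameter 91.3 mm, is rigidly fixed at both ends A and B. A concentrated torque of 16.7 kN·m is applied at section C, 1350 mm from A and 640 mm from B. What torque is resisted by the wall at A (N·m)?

With uniform GJ and both ends fixed, compatibility θ_AC = θ_CB gives T_A·a = T_B·b, together with T_A + T_B = T₀.
T_A = T₀·b/(a+b) = 16700·640/1990 = 5371 N·m; T_B = 11330 N·m.

5370 N·m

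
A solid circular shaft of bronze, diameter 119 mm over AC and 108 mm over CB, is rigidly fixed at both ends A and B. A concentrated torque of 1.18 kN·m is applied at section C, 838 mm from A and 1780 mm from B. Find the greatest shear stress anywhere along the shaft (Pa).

2.70e6 Pa

Compatibility: T_A·a/J_AC = T_B·b/J_CB with T_A + T_B = T₀.
J_AC = 1.97×10^-5 m⁴, J_CB = 1.34×10^-5 m⁴, so T_A = T₀·(J_AC/a)/((J_AC/a)+(J_CB/b)) = 894.3 N·m, T_B = 285.7 N·m.
τ in each portion: τ_AC = 2.70×10^6 Pa, τ_CB = 1.15×10^6 Pa; maximum is in AC.
τ_max = T_AC·r/J = 894.3·0.0595/1.97×10^-5 = 2.703×10^6 Pa.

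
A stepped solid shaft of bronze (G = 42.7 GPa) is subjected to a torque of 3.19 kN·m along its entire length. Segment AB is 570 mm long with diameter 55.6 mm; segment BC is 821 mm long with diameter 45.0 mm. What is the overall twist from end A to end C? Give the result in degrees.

J_AB = π(0.0556)⁴/32 = 9.38×10^-7 m⁴; J_BC = π(0.0450)⁴/32 = 4.03×10^-7 m⁴.
θ = (T/G)·Σ L_i/J_i = (3190/42.7×10⁹)·(0.570/9.38×10^-7 + 0.821/4.03×10^-7) = 0.1977 rad.

11.3°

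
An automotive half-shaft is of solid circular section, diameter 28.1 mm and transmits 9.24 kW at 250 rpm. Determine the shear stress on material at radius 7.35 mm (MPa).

ω = 2π·250/60 = 26.18 rad/s, so T = P/ω = 9.24×10³ / 26.18 = 352.9 N·m.
J = πd⁴/32 = π(0.0281)⁴/32 = 6.121×10^-8 m⁴.
Shear stress varies linearly with radius: τ = T·r/J = 352.9 × 0.00735 / 6.121×10^-8 = 4.238×10^7 Pa.

42.4 MPa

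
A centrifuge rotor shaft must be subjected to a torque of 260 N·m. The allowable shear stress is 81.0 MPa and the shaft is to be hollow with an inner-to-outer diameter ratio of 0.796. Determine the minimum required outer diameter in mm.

30.1 mm

For a hollow shaft with d_i/d_o = 0.796: τ_max = 16T/(π d_o³ (1−k⁴)), so d_o = [16T/(π τ_allow (1−k⁴))]^(1/3) = [16·260.0/(π·8.10×10^7·0.5985)]^(1/3) = 0.03012 m.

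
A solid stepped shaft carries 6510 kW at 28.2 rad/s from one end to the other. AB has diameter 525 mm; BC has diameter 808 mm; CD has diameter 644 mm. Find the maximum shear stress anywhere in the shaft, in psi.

ω = 28.2 rad/s, so T = P/ω = 6510×10³ / 28.20 = 230900 N·m.
Under the same torque, τ_max = 16T/(πd³) is largest where d is smallest — segment AB (d = 525 mm).
τ_max = 16·230900/(π·(0.525)³) = 8.125×10^6 Pa.

1180 psi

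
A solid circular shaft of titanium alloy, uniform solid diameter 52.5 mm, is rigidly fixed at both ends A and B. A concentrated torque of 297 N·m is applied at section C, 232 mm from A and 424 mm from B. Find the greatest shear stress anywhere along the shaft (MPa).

With uniform GJ and both ends fixed, compatibility θ_AC = θ_CB gives T_A·a = T_B·b, together with T_A + T_B = T₀.
T_A = T₀·b/(a+b) = 297.0·424/656.0 = 192.0 N·m; T_B = 105.0 N·m.
τ in each portion: τ_AC = 6.76×10^6 Pa, τ_CB = 3.70×10^6 Pa; maximum is in AC.
τ_max = T_AC·r/J = 192.0·0.0262/7.46×10^-7 = 6.756×10^6 Pa.

6.76 MPa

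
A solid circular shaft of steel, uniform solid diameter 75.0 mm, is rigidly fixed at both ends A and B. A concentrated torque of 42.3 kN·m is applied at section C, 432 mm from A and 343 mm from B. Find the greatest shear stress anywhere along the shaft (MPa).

With uniform GJ and both ends fixed, compatibility θ_AC = θ_CB gives T_A·a = T_B·b, together with T_A + T_B = T₀.
T_A = T₀·b/(a+b) = 42300·343/775.0 = 18720 N·m; T_B = 23580 N·m.
τ in each portion: τ_AC = 2.26×10^8 Pa, τ_CB = 2.85×10^8 Pa; maximum is in CB.
τ_max = T_CB·r/J = 23580·0.0375/3.11×10^-6 = 2.846×10^8 Pa.

285 MPa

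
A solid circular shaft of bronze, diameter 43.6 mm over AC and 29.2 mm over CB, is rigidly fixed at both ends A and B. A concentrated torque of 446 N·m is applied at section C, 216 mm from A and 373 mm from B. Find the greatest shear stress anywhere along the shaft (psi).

3560 psi

Compatibility: T_A·a/J_AC = T_B·b/J_CB with T_A + T_B = T₀.
J_AC = 3.55×10^-7 m⁴, J_CB = 7.14×10^-8 m⁴, so T_A = T₀·(J_AC/a)/((J_AC/a)+(J_CB/b)) = 399.5 N·m, T_B = 46.54 N·m.
τ in each portion: τ_AC = 2.45×10^7 Pa, τ_CB = 9.52×10^6 Pa; maximum is in AC.
τ_max = T_AC·r/J = 399.5·0.0218/3.55×10^-7 = 2.455×10^7 Pa.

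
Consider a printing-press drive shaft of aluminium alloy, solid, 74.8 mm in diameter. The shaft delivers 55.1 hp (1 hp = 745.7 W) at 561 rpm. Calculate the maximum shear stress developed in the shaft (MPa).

ω = 2π·561/60 = 58.75 rad/s, so T = P/ω = 55.1×745.7 / 58.75 = 699.4 N·m.
J = πd⁴/32 = π(0.0748)⁴/32 = 3.073×10^-6 m⁴.
τ_max = T·r/J = 699.4 × 0.0374 / 3.073×10^-6 = 8.511×10^6 Pa.

8.51 MPa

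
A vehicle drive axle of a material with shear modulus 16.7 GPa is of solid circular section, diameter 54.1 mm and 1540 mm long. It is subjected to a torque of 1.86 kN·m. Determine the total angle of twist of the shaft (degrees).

11.7°

J = πd⁴/32 = π(0.0541)⁴/32 = 8.410×10^-7 m⁴.
θ = T·L/(G·J) = 1860 × 1.54 / (16.7×10⁹ × 8.410×10^-7) = 0.2040 rad.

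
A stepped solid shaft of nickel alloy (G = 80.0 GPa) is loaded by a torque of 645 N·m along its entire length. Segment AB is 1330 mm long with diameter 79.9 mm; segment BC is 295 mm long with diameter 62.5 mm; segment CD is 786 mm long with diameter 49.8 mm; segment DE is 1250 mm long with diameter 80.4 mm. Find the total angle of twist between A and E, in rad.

0.0172 rad

J_AB = π(0.0799)⁴/32 = 4.00×10^-6 m⁴; J_BC = π(0.0625)⁴/32 = 1.50×10^-6 m⁴; J_CD = π(0.0498)⁴/32 = 6.04×10^-7 m⁴; J_DE = π(0.0804)⁴/32 = 4.10×10^-6 m⁴.
θ = (T/G)·Σ L_i/J_i = (645.0/80.0×10⁹)·(1.33/4.00×10^-6 + 0.295/1.50×10^-6 + 0.786/6.04×10^-7 + 1.25/4.10×10^-6) = 0.01722 rad.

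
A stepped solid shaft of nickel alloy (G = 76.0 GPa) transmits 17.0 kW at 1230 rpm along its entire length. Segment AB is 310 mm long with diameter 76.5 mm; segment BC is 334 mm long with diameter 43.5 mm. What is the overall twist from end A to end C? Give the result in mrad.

ω = 2π·1230/60 = 128.8 rad/s, so T = P/ω = 17.0×10³ / 128.8 = 132.0 N·m.
J_AB = π(0.0765)⁴/32 = 3.36×10^-6 m⁴; J_BC = π(0.0435)⁴/32 = 3.52×10^-7 m⁴.
θ = (T/G)·Σ L_i/J_i = (132.0/76.0×10⁹)·(0.310/3.36×10^-6 + 0.334/3.52×10^-7) = 1.810×10^-3 rad.

1.81 mrad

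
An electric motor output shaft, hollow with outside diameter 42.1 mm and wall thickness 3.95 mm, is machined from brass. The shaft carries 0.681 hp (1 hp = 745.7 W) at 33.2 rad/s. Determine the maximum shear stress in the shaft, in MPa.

ω = 33.2 rad/s, so T = P/ω = 0.681×745.7 / 33.20 = 15.30 N·m.
J = π(d_o⁴ − d_i⁴)/32 = π(0.0421⁴ − 0.0342⁴)/32 = 1.741×10^-7 m⁴.
τ_max = T·r/J = 15.30 × 0.0210 / 1.741×10^-7 = 1.849×10^6 Pa.

1.85 MPa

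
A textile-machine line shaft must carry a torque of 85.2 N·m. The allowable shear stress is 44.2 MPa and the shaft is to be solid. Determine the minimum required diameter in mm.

21.4 mm

For a solid shaft τ_max = 16T/(πd³), so d = (16T/(π τ_allow))^(1/3) = (16·85.20/(π·4.42×10^7))^(1/3) = 0.02141 m.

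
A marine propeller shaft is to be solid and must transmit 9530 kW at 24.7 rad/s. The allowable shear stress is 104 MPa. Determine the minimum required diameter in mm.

ω = 24.7 rad/s, so T = P/ω = 9530×10³ / 24.70 = 385800 N·m.
For a solid shaft τ_max = 16T/(πd³), so d = (16T/(π τ_allow))^(1/3) = (16·385800/(π·1.04×10^8))^(1/3) = 0.2663 m.

266 mm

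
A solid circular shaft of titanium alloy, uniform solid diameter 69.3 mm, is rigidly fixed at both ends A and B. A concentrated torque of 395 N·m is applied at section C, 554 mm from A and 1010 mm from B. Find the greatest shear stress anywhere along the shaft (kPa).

With uniform GJ and both ends fixed, compatibility θ_AC = θ_CB gives T_A·a = T_B·b, together with T_A + T_B = T₀.
T_A = T₀·b/(a+b) = 395.0·1010/1564 = 255.1 N·m; T_B = 139.9 N·m.
τ in each portion: τ_AC = 3.90×10^6 Pa, τ_CB = 2.14×10^6 Pa; maximum is in AC.
τ_max = T_AC·r/J = 255.1·0.0347/2.26×10^-6 = 3.903×10^6 Pa.

3900 kPa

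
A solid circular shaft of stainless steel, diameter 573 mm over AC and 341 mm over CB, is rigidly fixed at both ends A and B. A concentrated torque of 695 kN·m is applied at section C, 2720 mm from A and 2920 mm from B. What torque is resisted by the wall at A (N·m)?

Compatibility: T_A·a/J_AC = T_B·b/J_CB with T_A + T_B = T₀.
J_AC = 0.0106 m⁴, J_CB = 1.33×10^-3 m⁴, so T_A = T₀·(J_AC/a)/((J_AC/a)+(J_CB/b)) = 622300 N·m, T_B = 72710 N·m.

622000 N·m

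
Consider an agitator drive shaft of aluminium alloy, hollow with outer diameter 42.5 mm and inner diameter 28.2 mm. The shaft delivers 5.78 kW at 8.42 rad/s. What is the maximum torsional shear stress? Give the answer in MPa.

ω = 8.42 rad/s, so T = P/ω = 5.78×10³ / 8.420 = 686.5 N·m.
J = π(d_o⁴ − d_i⁴)/32 = π(0.0425⁴ − 0.0282⁴)/32 = 2.582×10^-7 m⁴.
τ_max = T·r/J = 686.5 × 0.0213 / 2.582×10^-7 = 5.649×10^7 Pa.

56.5 MPa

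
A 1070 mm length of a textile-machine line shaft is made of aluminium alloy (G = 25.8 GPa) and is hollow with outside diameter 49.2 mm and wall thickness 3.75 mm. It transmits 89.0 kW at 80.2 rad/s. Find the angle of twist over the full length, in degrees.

ω = 80.2 rad/s, so T = P/ω = 89.0×10³ / 80.20 = 1110 N·m.
J = π(d_o⁴ − d_i⁴)/32 = π(0.0492⁴ − 0.0417⁴)/32 = 2.784×10^-7 m⁴.
θ = T·L/(G·J) = 1110 × 1.07 / (25.8×10⁹ × 2.784×10^-7) = 0.1653 rad.

9.47°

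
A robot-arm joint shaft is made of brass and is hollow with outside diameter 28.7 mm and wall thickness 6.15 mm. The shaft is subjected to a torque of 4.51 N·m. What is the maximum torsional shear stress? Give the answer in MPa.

J = π(d_o⁴ − d_i⁴)/32 = π(0.0287⁴ − 0.0164⁴)/32 = 5.951×10^-8 m⁴.
τ_max = T·r/J = 4.510 × 0.0143 / 5.951×10^-8 = 1.088×10^6 Pa.

1.09 MPa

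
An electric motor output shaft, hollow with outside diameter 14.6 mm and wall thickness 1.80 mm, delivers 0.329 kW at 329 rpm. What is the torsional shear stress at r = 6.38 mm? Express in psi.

ω = 2π·329/60 = 34.45 rad/s, so T = P/ω = 0.329×10³ / 34.45 = 9.549 N·m.
J = π(d_o⁴ − d_i⁴)/32 = π(0.0146⁴ − 0.0110⁴)/32 = 3.023×10^-9 m⁴.
Shear stress varies linearly with radius: τ = T·r/J = 9.549 × 0.00638 / 3.023×10^-9 = 2.015×10^7 Pa.

2920 psi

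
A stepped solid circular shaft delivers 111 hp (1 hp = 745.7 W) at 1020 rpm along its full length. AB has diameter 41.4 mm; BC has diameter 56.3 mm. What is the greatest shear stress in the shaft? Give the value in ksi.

ω = 2π·1020/60 = 106.8 rad/s, so T = P/ω = 111×745.7 / 106.8 = 774.9 N·m.
Under the same torque, τ_max = 16T/(πd³) is largest where d is smallest — segment AB (d = 41.4 mm).
τ_max = 16·774.9/(π·(0.0414)³) = 5.562×10^7 Pa.

8.07 ksi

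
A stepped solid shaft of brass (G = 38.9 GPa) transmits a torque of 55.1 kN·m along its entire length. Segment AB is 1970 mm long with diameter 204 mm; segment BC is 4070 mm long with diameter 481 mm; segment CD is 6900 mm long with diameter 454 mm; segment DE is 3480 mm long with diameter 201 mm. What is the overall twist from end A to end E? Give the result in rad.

J_AB = π(0.204)⁴/32 = 1.70×10^-4 m⁴; J_BC = π(0.481)⁴/32 = 5.26×10^-3 m⁴; J_CD = π(0.454)⁴/32 = 4.17×10^-3 m⁴; J_DE = π(0.201)⁴/32 = 1.60×10^-4 m⁴.
θ = (T/G)·Σ L_i/J_i = (55100/38.9×10⁹)·(1.97/1.70×10^-4 + 4.07/5.26×10^-3 + 6.90/4.17×10^-3 + 3.48/1.60×10^-4) = 0.05061 rad.

0.0506 rad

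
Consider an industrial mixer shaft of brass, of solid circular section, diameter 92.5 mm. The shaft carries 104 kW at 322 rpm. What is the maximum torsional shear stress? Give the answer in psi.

ω = 2π·322/60 = 33.72 rad/s, so T = P/ω = 104×10³ / 33.72 = 3084 N·m.
J = πd⁴/32 = π(0.0925)⁴/32 = 7.187×10^-6 m⁴.
τ_max = T·r/J = 3084 × 0.0462 / 7.187×10^-6 = 1.985×10^7 Pa.

2880 psi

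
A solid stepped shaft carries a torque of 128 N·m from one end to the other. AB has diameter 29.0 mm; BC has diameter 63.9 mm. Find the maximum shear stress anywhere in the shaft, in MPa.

Under the same torque, τ_max = 16T/(πd³) is largest where d is smallest — segment AB (d = 29.0 mm).
τ_max = 16·128.0/(π·(0.0290)³) = 2.673×10^7 Pa.

26.7 MPa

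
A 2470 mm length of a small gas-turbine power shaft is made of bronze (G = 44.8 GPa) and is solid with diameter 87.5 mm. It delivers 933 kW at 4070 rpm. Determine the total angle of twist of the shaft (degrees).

ω = 2π·4070/60 = 426.2 rad/s, so T = P/ω = 933×10³ / 426.2 = 2189 N·m.
J = πd⁴/32 = π(0.0875)⁴/32 = 5.755×10^-6 m⁴.
θ = T·L/(G·J) = 2189 × 2.47 / (44.8×10⁹ × 5.755×10^-6) = 0.02097 rad.

1.20°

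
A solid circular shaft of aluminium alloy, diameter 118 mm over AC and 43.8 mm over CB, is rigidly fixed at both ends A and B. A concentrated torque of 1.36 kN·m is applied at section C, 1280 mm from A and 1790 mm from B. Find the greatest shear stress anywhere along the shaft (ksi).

Compatibility: T_A·a/J_AC = T_B·b/J_CB with T_A + T_B = T₀.
J_AC = 1.90×10^-5 m⁴, J_CB = 3.61×10^-7 m⁴, so T_A = T₀·(J_AC/a)/((J_AC/a)+(J_CB/b)) = 1342 N·m, T_B = 18.21 N·m.
τ in each portion: τ_AC = 4.16×10^6 Pa, τ_CB = 1.10×10^6 Pa; maximum is in AC.
τ_max = T_AC·r/J = 1342·0.0590/1.90×10^-5 = 4.159×10^6 Pa.

0.603 ksi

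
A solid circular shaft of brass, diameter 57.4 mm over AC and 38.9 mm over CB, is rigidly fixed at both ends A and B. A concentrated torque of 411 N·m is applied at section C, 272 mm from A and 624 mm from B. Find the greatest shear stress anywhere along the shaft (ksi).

Compatibility: T_A·a/J_AC = T_B·b/J_CB with T_A + T_B = T₀.
J_AC = 1.07×10^-6 m⁴, J_CB = 2.25×10^-7 m⁴, so T_A = T₀·(J_AC/a)/((J_AC/a)+(J_CB/b)) = 376.4 N·m, T_B = 34.61 N·m.
τ in each portion: τ_AC = 1.01×10^7 Pa, τ_CB = 2.99×10^6 Pa; maximum is in AC.
τ_max = T_AC·r/J = 376.4·0.0287/1.07×10^-6 = 1.014×10^7 Pa.

1.47 ksi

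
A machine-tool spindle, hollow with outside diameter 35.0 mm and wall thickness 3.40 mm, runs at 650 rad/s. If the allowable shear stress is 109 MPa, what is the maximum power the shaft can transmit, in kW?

J = π(d_o⁴ − d_i⁴)/32 = π(0.0350⁴ − 0.0282⁴)/32 = 8.524×10^-8 m⁴.
T_max = τ_allow·J/r = 1.09×10^8 × 8.524×10^-8 / 0.0175 = 530.9 N·m.
ω = 650 rad/s, so P_max = T_max·ω = 3.451×10^5 W.

345 kW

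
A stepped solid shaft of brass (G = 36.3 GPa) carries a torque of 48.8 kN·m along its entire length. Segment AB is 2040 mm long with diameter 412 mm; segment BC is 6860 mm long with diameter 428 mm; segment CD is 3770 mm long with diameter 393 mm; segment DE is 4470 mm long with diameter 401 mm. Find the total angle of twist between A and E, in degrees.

J_AB = π(0.412)⁴/32 = 2.83×10^-3 m⁴; J_BC = π(0.428)⁴/32 = 3.29×10^-3 m⁴; J_CD = π(0.393)⁴/32 = 2.34×10^-3 m⁴; J_DE = π(0.401)⁴/32 = 2.54×10^-3 m⁴.
θ = (T/G)·Σ L_i/J_i = (48800/36.3×10⁹)·(2.04/2.83×10^-3 + 6.86/3.29×10^-3 + 3.77/2.34×10^-3 + 4.47/2.54×10^-3) = 8.300×10^-3 rad.

0.476°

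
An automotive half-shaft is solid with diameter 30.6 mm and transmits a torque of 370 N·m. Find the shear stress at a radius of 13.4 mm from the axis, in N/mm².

57.6 N/mm²

J = πd⁴/32 = π(0.0306)⁴/32 = 8.608×10^-8 m⁴.
Shear stress varies linearly with radius: τ = T·r/J = 370.0 × 0.0134 / 8.608×10^-8 = 5.760×10^7 Pa.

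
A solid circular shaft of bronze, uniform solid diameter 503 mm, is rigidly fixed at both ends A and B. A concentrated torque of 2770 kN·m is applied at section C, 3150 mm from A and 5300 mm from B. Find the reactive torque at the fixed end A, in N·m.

With uniform GJ and both ends fixed, compatibility θ_AC = θ_CB gives T_A·a = T_B·b, together with T_A + T_B = T₀.
T_A = T₀·b/(a+b) = 2.770e6·5300/8450 = 1.737e6 N·m; T_B = 1.033e6 N·m.

1.74e6 N·m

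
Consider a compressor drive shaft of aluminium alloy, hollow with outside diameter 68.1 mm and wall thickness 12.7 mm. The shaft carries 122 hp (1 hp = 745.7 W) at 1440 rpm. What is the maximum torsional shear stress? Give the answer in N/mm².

11.5 N/mm²

ω = 2π·1440/60 = 150.8 rad/s, so T = P/ω = 122×745.7 / 150.8 = 603.3 N·m.
J = π(d_o⁴ − d_i⁴)/32 = π(0.0681⁴ − 0.0427⁴)/32 = 1.785×10^-6 m⁴.
τ_max = T·r/J = 603.3 × 0.0340 / 1.785×10^-6 = 1.151×10^7 Pa.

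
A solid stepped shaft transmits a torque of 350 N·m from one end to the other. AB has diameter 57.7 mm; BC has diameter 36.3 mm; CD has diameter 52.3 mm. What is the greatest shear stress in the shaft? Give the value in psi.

Under the same torque, τ_max = 16T/(πd³) is largest where d is smallest — segment BC (d = 36.3 mm).
τ_max = 16·350.0/(π·(0.0363)³) = 3.727×10^7 Pa.

5410 psi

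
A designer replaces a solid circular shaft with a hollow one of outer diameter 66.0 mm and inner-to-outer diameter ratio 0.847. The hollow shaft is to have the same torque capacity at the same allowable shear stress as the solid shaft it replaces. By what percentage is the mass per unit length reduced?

Equal τ_max and T ⇒ the solid shaft needs d_s³ = d_o³(1−k⁴), so d_s = 66.0·(1−0.847⁴)^(1/3) = 51.87 mm.
Area ratio A_h/A_s = d_o²(1−k²)/d_s² = (1−k²)/(1−k⁴)^(2/3) = 0.4576.
Mass saving = 1 − 0.4576 = 54.2 %.

54.2 %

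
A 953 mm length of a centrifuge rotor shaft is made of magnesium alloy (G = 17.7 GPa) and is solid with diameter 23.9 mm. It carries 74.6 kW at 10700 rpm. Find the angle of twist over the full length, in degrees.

6.41°

ω = 2π·10700/60 = 1121 rad/s, so T = P/ω = 74.6×10³ / 1121 = 66.58 N·m.
J = πd⁴/32 = π(0.0239)⁴/32 = 3.203×10^-8 m⁴.
θ = T·L/(G·J) = 66.58 × 0.953 / (17.7×10⁹ × 3.203×10^-8) = 0.1119 rad.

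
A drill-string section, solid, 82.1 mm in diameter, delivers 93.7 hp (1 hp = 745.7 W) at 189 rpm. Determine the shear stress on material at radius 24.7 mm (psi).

2840 psi

ω = 2π·189/60 = 19.79 rad/s, so T = P/ω = 93.7×745.7 / 19.79 = 3530 N·m.
J = πd⁴/32 = π(0.0821)⁴/32 = 4.460×10^-6 m⁴.
Shear stress varies linearly with radius: τ = T·r/J = 3530 × 0.0247 / 4.460×10^-6 = 1.955×10^7 Pa.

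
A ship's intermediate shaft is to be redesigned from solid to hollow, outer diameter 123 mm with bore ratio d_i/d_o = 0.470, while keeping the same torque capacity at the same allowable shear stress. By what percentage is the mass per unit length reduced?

19.4 %

Equal τ_max and T ⇒ the solid shaft needs d_s³ = d_o³(1−k⁴), so d_s = 123·(1−0.470⁴)^(1/3) = 121.0 mm.
Area ratio A_h/A_s = d_o²(1−k²)/d_s² = (1−k²)/(1−k⁴)^(2/3) = 0.8055.
Mass saving = 1 − 0.8055 = 19.4 %.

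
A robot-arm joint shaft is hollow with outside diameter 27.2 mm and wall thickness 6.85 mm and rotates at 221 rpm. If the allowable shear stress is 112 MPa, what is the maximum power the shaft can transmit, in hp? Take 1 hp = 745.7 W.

J = π(d_o⁴ − d_i⁴)/32 = π(0.0272⁴ − 0.0135⁴)/32 = 5.048×10^-8 m⁴.
T_max = τ_allow·J/r = 1.12×10^8 × 5.048×10^-8 / 0.0136 = 415.7 N·m.
ω = 2π·221/60 = 23.14 rad/s, so P_max = T_max·ω = 9620 W.

12.9 hp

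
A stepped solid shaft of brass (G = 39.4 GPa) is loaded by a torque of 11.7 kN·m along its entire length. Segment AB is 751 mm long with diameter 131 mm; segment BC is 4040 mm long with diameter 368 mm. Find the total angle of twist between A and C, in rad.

J_AB = π(0.131)⁴/32 = 2.89×10^-5 m⁴; J_BC = π(0.368)⁴/32 = 1.80×10^-3 m⁴.
θ = (T/G)·Σ L_i/J_i = (11700/39.4×10⁹)·(0.751/2.89×10^-5 + 4.04/1.80×10^-3) = 8.380×10^-3 rad.

0.00838 rad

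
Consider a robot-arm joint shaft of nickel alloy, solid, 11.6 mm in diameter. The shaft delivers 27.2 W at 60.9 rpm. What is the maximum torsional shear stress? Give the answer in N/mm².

ω = 2π·60.9/60 = 6.377 rad/s, so T = P/ω = 27.2 / 6.377 = 4.265 N·m.
J = πd⁴/32 = π(0.0116)⁴/32 = 1.778×10^-9 m⁴.
τ_max = T·r/J = 4.265 × 0.00580 / 1.778×10^-9 = 1.392×10^7 Pa.

13.9 N/mm²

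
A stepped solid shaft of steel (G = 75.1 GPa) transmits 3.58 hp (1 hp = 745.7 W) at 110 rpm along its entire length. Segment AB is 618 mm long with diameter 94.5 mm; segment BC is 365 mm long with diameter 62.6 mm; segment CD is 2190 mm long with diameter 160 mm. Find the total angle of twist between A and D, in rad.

ω = 2π·110/60 = 11.52 rad/s, so T = P/ω = 3.58×745.7 / 11.52 = 231.8 N·m.
J_AB = π(0.0945)⁴/32 = 7.83×10^-6 m⁴; J_BC = π(0.0626)⁴/32 = 1.51×10^-6 m⁴; J_CD = π(0.160)⁴/32 = 6.43×10^-5 m⁴.
θ = (T/G)·Σ L_i/J_i = (231.8/75.1×10⁹)·(0.618/7.83×10^-6 + 0.365/1.51×10^-6 + 2.19/6.43×10^-5) = 1.096×10^-3 rad.

0.00110 rad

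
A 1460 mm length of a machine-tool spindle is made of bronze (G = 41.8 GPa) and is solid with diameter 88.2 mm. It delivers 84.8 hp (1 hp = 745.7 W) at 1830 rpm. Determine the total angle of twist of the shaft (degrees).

ω = 2π·1830/60 = 191.6 rad/s, so T = P/ω = 84.8×745.7 / 191.6 = 330.0 N·m.
J = πd⁴/32 = π(0.0882)⁴/32 = 5.941×10^-6 m⁴.
θ = T·L/(G·J) = 330.0 × 1.46 / (41.8×10⁹ × 5.941×10^-6) = 1.940×10^-3 rad.

0.111°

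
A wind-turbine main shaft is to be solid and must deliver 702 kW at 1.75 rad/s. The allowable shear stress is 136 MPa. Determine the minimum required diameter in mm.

ω = 1.75 rad/s, so T = P/ω = 702×10³ / 1.750 = 401100 N·m.
For a solid shaft τ_max = 16T/(πd³), so d = (16T/(π τ_allow))^(1/3) = (16·401100/(π·1.36×10^8))^(1/3) = 0.2467 m.

247 mm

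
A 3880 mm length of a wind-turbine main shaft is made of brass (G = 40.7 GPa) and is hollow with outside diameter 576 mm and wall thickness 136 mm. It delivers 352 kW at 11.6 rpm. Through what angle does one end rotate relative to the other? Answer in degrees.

0.159°

ω = 2π·11.6/60 = 1.215 rad/s, so T = P/ω = 352×10³ / 1.215 = 289800 N·m.
J = π(d_o⁴ − d_i⁴)/32 = π(0.576⁴ − 0.304⁴)/32 = 9.968×10^-3 m⁴.
θ = T·L/(G·J) = 289800 × 3.88 / (40.7×10⁹ × 9.968×10^-3) = 2.771×10^-3 rad.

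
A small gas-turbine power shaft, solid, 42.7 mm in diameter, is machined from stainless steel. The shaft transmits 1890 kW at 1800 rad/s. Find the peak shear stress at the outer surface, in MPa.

68.7 MPa

ω = 1800 rad/s, so T = P/ω = 1890×10³ / 1800 = 1050 N·m.
J = πd⁴/32 = π(0.0427)⁴/32 = 3.264×10^-7 m⁴.
τ_max = T·r/J = 1050 × 0.0214 / 3.264×10^-7 = 6.869×10^7 Pa.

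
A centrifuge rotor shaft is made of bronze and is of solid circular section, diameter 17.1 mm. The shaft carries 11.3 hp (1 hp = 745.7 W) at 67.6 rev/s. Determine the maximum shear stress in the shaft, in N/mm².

ω = 2π·67.6 = 424.7 rad/s, so T = P/ω = 11.3×745.7 / 424.7 = 19.84 N·m.
J = πd⁴/32 = π(0.0171)⁴/32 = 8.394×10^-9 m⁴.
τ_max = T·r/J = 19.84 × 0.00855 / 8.394×10^-9 = 2.021×10^7 Pa.

20.2 N/mm²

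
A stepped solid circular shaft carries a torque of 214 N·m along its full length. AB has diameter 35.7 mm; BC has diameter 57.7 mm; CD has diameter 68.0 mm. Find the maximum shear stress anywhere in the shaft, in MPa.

24.0 MPa

Under the same torque, τ_max = 16T/(πd³) is largest where d is smallest — segment AB (d = 35.7 mm).
τ_max = 16·214.0/(π·(0.0357)³) = 2.395×10^7 Pa.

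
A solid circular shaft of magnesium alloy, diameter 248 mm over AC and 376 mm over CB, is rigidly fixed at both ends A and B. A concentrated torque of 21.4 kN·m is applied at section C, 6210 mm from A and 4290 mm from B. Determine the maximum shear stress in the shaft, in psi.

Compatibility: T_A·a/J_AC = T_B·b/J_CB with T_A + T_B = T₀.
J_AC = 3.71×10^-4 m⁴, J_CB = 1.96×10^-3 m⁴, so T_A = T₀·(J_AC/a)/((J_AC/a)+(J_CB/b)) = 2474 N·m, T_B = 18930 N·m.
τ in each portion: τ_AC = 8.26×10^5 Pa, τ_CB = 1.81×10^6 Pa; maximum is in CB.
τ_max = T_CB·r/J = 18930·0.188/1.96×10^-3 = 1.813×10^6 Pa.

263 psi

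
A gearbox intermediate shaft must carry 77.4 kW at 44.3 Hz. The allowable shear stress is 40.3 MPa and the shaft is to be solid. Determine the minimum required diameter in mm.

ω = 2π·44.3 = 278.3 rad/s, so T = P/ω = 77.4×10³ / 278.3 = 278.1 N·m.
For a solid shaft τ_max = 16T/(πd³), so d = (16T/(π τ_allow))^(1/3) = (16·278.1/(π·4.03×10^7))^(1/3) = 0.03275 m.

32.8 mm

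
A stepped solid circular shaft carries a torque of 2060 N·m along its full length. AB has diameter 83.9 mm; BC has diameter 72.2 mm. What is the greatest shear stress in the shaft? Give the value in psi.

Under the same torque, τ_max = 16T/(πd³) is largest where d is smallest — segment BC (d = 72.2 mm).
τ_max = 16·2060/(π·(0.0722)³) = 2.788×10^7 Pa.

4040 psi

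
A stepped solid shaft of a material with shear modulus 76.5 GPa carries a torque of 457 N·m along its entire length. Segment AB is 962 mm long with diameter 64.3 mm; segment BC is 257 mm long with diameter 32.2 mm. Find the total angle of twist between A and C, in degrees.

J_AB = π(0.0643)⁴/32 = 1.68×10^-6 m⁴; J_BC = π(0.0322)⁴/32 = 1.06×10^-7 m⁴.
θ = (T/G)·Σ L_i/J_i = (457.0/76.5×10⁹)·(0.962/1.68×10^-6 + 0.257/1.06×10^-7) = 0.01797 rad.

1.03°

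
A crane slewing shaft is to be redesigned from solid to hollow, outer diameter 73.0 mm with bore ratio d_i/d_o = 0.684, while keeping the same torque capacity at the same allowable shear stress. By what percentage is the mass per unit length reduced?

Equal τ_max and T ⇒ the solid shaft needs d_s³ = d_o³(1−k⁴), so d_s = 73.0·(1−0.684⁴)^(1/3) = 67.23 mm.
Area ratio A_h/A_s = d_o²(1−k²)/d_s² = (1−k²)/(1−k⁴)^(2/3) = 0.6274.
Mass saving = 1 − 0.6274 = 37.3 %.

37.3 %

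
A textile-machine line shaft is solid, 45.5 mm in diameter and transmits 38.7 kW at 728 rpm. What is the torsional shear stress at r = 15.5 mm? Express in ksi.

ω = 2π·728/60 = 76.24 rad/s, so T = P/ω = 38.7×10³ / 76.24 = 507.6 N·m.
J = πd⁴/32 = π(0.0455)⁴/32 = 4.208×10^-7 m⁴.
Shear stress varies linearly with radius: τ = T·r/J = 507.6 × 0.0155 / 4.208×10^-7 = 1.870×10^7 Pa.

2.71 ksi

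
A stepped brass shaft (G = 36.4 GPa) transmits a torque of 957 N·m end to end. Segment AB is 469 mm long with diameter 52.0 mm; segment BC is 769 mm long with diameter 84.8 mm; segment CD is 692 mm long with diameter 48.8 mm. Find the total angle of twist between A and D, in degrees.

3.08°

J_AB = π(0.0520)⁴/32 = 7.18×10^-7 m⁴; J_BC = π(0.0848)⁴/32 = 5.08×10^-6 m⁴; J_CD = π(0.0488)⁴/32 = 5.57×10^-7 m⁴.
θ = (T/G)·Σ L_i/J_i = (957.0/36.4×10⁹)·(0.469/7.18×10^-7 + 0.769/5.08×10^-6 + 0.692/5.57×10^-7) = 0.05384 rad.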